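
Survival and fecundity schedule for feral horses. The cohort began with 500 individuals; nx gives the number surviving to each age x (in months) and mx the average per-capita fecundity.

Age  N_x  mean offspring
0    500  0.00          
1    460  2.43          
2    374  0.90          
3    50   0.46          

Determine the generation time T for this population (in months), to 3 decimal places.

lx = nx/n0 = nx/500: 1, 0.92, 0.748, 0.1
lx·mx: 0, 2.2356, 0.6732, 0.046 → R0 = 2.9548
x·lx·mx: 0, 2.2356, 1.3464, 0.138 → Σ = 3.72
T = 3.72 / 2.9548 = 1.258968… → 1.259

1.259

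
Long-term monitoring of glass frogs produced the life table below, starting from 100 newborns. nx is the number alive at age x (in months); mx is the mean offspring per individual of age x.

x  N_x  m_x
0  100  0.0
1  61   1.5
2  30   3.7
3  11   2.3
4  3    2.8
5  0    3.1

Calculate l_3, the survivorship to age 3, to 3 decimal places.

l_3 = n_3/n_0 = 11/100 = 0.11 → 0.110

0.110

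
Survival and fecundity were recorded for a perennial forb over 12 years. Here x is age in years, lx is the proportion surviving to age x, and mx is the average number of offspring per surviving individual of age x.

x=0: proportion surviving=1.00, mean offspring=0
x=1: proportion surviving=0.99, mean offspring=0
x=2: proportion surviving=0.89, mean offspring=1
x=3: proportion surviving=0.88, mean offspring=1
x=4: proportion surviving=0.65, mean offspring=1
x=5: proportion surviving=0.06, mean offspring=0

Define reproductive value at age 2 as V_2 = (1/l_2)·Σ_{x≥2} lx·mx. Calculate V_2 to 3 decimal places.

2.719

lx·mx for x ≥ 2: 0.89, 0.88, 0.65, 0 → sum = 2.42
V_2 = 2.42 / l_2 = 2.42 / 0.89 = 2.719101… → 2.719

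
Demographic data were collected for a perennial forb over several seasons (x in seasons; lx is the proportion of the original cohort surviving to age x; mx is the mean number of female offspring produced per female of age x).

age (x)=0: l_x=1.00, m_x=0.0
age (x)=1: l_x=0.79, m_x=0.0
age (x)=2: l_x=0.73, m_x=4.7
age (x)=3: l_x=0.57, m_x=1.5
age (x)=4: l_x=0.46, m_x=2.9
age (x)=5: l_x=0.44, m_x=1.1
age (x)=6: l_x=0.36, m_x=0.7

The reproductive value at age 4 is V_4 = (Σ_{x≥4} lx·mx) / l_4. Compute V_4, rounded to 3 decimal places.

4.500

lx·mx for x ≥ 4: 1.334, 0.484, 0.252 → sum = 2.07
V_4 = 2.07 / l_4 = 2.07 / 0.46 = 4.5 → 4.500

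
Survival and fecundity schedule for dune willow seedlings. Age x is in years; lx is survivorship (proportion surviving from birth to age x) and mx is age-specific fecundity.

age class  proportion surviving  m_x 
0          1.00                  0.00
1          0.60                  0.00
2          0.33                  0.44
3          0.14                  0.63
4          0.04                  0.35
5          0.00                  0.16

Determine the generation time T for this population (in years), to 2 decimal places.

2.47

lx·mx: 0, 0, 0.1452, 0.0882, 0.014, 0 → R0 = 0.2474
x·lx·mx: 0, 0, 0.2904, 0.2646, 0.056, 0 → Σ = 0.611
T = 0.611 / 0.2474 = 2.469685… → 2.47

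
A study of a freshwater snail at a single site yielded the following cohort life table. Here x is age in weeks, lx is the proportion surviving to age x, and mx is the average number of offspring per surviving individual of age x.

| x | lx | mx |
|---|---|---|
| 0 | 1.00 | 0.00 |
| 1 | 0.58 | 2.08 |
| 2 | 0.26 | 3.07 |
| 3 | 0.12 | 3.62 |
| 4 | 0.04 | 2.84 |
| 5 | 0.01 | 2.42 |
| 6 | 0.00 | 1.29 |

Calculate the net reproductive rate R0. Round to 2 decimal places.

lx·mx by age: 0, 1.2064, 0.7982, 0.4344, 0.1136, 0.0242, 0
R0 = Σ lx·mx = 2.5768 → 2.58

2.58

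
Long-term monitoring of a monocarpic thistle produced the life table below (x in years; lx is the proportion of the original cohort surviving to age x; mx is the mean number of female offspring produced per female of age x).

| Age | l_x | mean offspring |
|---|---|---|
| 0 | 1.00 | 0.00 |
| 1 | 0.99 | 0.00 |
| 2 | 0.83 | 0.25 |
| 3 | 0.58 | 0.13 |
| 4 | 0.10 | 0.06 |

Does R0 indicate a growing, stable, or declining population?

R0 = Σ lx·mx = 0 + 0 + 0.2075 + 0.0754 + 0.006 = 0.2889
R0 < 1, so the population is declining.

declining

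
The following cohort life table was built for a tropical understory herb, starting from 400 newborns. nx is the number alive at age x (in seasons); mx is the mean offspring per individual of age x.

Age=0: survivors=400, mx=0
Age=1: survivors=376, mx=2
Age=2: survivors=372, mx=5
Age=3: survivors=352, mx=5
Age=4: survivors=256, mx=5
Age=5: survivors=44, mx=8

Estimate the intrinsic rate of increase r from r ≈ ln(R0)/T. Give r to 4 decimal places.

0.9778

lx = nx/n0 = nx/400: 1, 0.94, 0.93, 0.88, 0.64, 0.11
R0 = Σ lx·mx = 0 + 1.88 + 4.65 + 4.4 + 3.2 + 0.88 = 15.01
Σ x·lx·mx = 41.58; T = 41.58/15.01 = 2.77015…
r ≈ ln(R0)/T = ln(15.01)/2.77015… = 0.977822… → 0.9778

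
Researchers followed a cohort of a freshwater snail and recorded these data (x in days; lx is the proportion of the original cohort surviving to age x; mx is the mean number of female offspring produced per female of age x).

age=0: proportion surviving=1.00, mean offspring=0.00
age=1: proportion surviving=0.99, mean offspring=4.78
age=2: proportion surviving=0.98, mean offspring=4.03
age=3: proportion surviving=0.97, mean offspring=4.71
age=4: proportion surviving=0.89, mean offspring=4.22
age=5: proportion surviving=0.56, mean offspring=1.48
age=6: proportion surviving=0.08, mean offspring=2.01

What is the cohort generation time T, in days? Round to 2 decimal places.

lx·mx: 0, 4.7322, 3.9494, 4.5687, 3.7558, 0.8288, 0.1608 → R0 = 17.9957
x·lx·mx: 0, 4.7322, 7.8988, 13.7061, 15.0232, 4.144, 0.9648 → Σ = 46.4691
T = 46.4691 / 17.9957 = 2.582234… → 2.58

2.58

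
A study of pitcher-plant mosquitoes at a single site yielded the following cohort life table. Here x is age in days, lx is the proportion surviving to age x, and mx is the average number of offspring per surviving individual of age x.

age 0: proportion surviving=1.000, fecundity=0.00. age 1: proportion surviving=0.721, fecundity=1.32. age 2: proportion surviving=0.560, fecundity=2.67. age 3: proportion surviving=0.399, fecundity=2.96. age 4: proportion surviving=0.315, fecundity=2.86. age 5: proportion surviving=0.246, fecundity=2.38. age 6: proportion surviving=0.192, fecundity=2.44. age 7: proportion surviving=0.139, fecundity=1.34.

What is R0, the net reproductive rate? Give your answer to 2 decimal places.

lx·mx by age: 0, 0.95172, 1.4952, 1.18104, 0.9009, 0.58548, 0.46848, 0.18626
R0 = Σ lx·mx = 5.76908 → 5.77

5.77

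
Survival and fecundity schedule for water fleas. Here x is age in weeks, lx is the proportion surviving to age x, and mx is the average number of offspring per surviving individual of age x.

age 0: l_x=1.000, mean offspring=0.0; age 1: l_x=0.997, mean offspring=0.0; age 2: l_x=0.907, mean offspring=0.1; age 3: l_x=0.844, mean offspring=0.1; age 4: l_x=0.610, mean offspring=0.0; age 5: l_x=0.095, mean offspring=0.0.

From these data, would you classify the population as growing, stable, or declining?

R0 = Σ lx·mx = 0 + 0 + 0.0907 + 0.0844 + 0 + 0 = 0.1751
R0 < 1, so the population is declining.

declining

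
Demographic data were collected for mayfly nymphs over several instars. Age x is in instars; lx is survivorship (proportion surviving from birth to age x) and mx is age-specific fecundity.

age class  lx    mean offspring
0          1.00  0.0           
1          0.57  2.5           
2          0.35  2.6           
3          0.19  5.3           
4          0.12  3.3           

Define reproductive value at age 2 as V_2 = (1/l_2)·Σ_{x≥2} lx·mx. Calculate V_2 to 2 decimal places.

lx·mx for x ≥ 2: 0.91, 1.007, 0.396 → sum = 2.313
V_2 = 2.313 / l_2 = 2.313 / 0.35 = 6.608571… → 6.61

6.61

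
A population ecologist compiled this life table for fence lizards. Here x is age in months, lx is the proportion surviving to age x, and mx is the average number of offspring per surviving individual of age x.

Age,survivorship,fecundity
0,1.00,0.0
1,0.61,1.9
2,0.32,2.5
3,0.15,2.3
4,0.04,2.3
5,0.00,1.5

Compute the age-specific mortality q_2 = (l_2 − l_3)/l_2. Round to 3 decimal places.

0.531

q_2 = (l_2 − l_3) / l_2 = (0.32 − 0.15) / 0.32
     = 0.17 / 0.32 = 0.53125 → 0.531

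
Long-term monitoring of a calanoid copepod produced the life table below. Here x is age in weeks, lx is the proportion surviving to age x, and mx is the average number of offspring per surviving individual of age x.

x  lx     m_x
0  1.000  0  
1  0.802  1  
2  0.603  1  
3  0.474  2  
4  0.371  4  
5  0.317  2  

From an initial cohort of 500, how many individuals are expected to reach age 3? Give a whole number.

237

Expected survivors = N0 · l_3 = 500 × 0.474 = 237 → 237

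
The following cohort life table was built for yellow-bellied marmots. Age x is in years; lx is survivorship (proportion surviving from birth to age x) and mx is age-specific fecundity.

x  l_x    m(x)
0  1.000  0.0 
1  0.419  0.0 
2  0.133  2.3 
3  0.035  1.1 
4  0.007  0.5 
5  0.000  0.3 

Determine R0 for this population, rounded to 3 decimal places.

lx·mx by age: 0, 0, 0.3059, 0.0385, 0.0035, 0
R0 = Σ lx·mx = 0.3479 → 0.348

0.348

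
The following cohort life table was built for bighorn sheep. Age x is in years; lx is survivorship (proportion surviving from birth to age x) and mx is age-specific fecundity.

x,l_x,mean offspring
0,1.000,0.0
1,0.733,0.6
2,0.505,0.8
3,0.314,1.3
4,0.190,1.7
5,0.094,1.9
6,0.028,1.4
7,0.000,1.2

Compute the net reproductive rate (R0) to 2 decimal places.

1.79

lx·mx by age: 0, 0.4398, 0.404, 0.4082, 0.323, 0.1786, 0.0392, 0
R0 = Σ lx·mx = 1.7928 → 1.79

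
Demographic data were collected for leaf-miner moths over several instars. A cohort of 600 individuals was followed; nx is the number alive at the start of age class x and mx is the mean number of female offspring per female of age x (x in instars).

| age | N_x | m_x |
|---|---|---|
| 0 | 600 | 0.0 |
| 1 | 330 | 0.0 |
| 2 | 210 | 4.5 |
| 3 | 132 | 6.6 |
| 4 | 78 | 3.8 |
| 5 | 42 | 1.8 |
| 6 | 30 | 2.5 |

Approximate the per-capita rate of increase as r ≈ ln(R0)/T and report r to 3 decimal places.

0.461

lx = nx/n0 = nx/600: 1, 0.55, 0.35, 0.22, 0.13, 0.07, 0.05
R0 = Σ lx·mx = 0 + 0 + 1.575 + 1.452 + 0.494 + 0.126 + 0.125 = 3.772
Σ x·lx·mx = 10.862; T = 10.862/3.772 = 2.87964…
r ≈ ln(R0)/T = ln(3.772)/2.87964… = 0.46103… → 0.461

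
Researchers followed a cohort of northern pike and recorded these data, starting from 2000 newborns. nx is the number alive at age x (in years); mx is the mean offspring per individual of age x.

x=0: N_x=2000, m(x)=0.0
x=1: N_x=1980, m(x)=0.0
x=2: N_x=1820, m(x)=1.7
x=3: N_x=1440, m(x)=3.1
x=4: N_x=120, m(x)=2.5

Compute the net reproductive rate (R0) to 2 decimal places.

3.93

lx = nx/n0 = nx/2000: 1, 0.99, 0.91, 0.72, 0.06
lx·mx by age: 0, 0, 1.547, 2.232, 0.15
R0 = Σ lx·mx = 3.929 → 3.93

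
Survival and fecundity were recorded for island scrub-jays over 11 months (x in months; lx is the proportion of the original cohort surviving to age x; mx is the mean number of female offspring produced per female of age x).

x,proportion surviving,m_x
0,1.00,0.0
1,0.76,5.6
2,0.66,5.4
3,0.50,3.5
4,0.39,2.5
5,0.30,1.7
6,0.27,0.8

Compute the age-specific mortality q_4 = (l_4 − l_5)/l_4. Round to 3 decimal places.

q_4 = (l_4 − l_5) / l_4 = (0.39 − 0.3) / 0.39
     = 0.09 / 0.39 = 0.230769… → 0.231

0.231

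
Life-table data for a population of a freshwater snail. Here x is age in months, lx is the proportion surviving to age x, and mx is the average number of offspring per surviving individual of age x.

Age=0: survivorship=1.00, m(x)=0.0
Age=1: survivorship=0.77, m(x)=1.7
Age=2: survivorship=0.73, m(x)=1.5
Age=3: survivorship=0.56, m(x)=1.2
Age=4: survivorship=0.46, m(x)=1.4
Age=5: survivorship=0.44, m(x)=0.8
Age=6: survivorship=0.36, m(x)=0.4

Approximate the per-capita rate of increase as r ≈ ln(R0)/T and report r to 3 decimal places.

0.566

R0 = Σ lx·mx = 0 + 1.309 + 1.095 + 0.672 + 0.644 + 0.352 + 0.144 = 4.216
Σ x·lx·mx = 10.715; T = 10.715/4.216 = 2.54151…
r ≈ ln(R0)/T = ln(4.216)/2.54151… = 0.56615… → 0.566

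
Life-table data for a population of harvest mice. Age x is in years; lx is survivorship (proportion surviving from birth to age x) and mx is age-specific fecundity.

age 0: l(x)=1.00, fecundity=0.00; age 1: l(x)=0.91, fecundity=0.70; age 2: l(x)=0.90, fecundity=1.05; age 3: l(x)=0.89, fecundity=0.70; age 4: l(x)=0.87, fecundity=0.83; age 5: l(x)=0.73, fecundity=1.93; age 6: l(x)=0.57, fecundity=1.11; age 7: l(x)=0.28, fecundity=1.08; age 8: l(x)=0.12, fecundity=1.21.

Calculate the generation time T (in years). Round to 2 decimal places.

3.95

lx·mx: 0, 0.637, 0.945, 0.623, 0.7221, 1.4089, 0.6327, 0.3024, 0.1452 → R0 = 5.4163
x·lx·mx: 0, 0.637, 1.89, 1.869, 2.8884, 7.0445, 3.7962, 2.1168, 1.1616 → Σ = 21.4035
T = 21.4035 / 5.4163 = 3.951683… → 3.95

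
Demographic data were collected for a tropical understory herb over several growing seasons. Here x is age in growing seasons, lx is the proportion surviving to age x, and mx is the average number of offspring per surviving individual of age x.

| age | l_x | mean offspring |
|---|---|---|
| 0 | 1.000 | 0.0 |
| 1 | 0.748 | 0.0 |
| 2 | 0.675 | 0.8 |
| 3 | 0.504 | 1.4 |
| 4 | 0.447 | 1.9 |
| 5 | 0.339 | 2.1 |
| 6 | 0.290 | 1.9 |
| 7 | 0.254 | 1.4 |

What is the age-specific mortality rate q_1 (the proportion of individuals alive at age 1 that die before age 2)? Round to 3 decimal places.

0.098

q_1 = (l_1 − l_2) / l_1 = (0.748 − 0.675) / 0.748
     = 0.073 / 0.748 = 0.097594… → 0.098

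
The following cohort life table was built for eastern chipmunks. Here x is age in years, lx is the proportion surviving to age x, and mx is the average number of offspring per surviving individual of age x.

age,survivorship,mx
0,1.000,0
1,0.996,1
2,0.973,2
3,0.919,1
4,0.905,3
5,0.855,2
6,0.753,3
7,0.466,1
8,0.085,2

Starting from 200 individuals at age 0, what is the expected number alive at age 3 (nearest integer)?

Expected survivors = N0 · l_3 = 200 × 0.919 = 183.8 → 184

184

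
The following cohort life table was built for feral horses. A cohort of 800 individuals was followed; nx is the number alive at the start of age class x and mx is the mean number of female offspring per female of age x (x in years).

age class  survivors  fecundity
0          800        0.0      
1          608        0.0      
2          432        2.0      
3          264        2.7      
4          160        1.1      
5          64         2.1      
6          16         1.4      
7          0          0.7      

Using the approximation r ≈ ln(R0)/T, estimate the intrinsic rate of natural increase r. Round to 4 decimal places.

lx = nx/n0 = nx/800: 1, 0.76, 0.54, 0.33, 0.2, 0.08, 0.02, 0
R0 = Σ lx·mx = 0 + 0 + 1.08 + 0.891 + 0.22 + 0.168 + 0.028 + 0 = 2.387
Σ x·lx·mx = 6.721; T = 6.721/2.387 = 2.81567…
r ≈ ln(R0)/T = ln(2.387)/2.81567… = 0.308999… → 0.3090

0.3090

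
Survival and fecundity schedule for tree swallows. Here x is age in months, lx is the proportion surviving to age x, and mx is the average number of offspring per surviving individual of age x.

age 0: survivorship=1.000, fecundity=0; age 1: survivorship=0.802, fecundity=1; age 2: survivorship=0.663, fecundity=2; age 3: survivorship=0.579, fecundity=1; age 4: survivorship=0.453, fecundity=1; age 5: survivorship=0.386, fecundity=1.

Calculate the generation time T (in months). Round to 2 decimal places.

2.52

lx·mx: 0, 0.802, 1.326, 0.579, 0.453, 0.386 → R0 = 3.546
x·lx·mx: 0, 0.802, 2.652, 1.737, 1.812, 1.93 → Σ = 8.933
T = 8.933 / 3.546 = 2.519177… → 2.52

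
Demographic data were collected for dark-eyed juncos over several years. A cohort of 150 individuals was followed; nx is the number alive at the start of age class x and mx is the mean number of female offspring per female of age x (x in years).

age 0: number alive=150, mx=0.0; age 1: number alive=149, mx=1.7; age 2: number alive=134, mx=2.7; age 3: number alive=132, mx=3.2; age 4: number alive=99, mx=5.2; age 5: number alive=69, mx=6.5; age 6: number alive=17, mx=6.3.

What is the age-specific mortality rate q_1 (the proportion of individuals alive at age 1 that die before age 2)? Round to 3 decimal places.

lx = nx/n0 = nx/150: 1, 0.99333…, 0.89333…, 0.88, 0.66, 0.46, 0.11333…
q_1 = (l_1 − l_2) / l_1 = (0.993333… − 0.893333…) / 0.993333…
     = 0.1… / 0.993333… = 0.100671… → 0.101

0.101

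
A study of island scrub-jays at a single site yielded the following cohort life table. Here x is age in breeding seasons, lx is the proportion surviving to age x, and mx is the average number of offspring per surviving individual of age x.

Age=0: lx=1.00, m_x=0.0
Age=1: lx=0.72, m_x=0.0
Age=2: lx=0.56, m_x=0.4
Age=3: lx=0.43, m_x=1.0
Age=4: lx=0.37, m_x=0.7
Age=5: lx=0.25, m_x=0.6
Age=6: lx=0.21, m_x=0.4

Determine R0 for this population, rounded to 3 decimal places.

1.147

lx·mx by age: 0, 0, 0.224, 0.43, 0.259, 0.15, 0.084
R0 = Σ lx·mx = 1.147 → 1.147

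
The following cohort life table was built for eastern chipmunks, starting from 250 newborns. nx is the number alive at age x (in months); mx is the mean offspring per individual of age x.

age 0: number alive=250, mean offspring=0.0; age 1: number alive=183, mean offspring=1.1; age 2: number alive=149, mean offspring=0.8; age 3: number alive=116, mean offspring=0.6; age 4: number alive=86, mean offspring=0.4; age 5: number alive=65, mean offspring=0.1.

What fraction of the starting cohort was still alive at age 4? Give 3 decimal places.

0.344

l_4 = n_4/n_0 = 86/250 = 0.344 → 0.344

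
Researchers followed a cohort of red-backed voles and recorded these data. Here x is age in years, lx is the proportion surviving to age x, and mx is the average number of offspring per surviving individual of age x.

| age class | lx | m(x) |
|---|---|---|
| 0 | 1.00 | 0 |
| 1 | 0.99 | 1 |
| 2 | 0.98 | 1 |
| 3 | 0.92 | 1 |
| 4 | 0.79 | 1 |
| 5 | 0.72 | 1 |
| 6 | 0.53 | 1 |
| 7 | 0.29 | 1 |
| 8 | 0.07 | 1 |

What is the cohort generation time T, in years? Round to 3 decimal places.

lx·mx: 0, 0.99, 0.98, 0.92, 0.79, 0.72, 0.53, 0.29, 0.07 → R0 = 5.29
x·lx·mx: 0, 0.99, 1.96, 2.76, 3.16, 3.6, 3.18, 2.03, 0.56 → Σ = 18.24
T = 18.24 / 5.29 = 3.448015… → 3.448

3.448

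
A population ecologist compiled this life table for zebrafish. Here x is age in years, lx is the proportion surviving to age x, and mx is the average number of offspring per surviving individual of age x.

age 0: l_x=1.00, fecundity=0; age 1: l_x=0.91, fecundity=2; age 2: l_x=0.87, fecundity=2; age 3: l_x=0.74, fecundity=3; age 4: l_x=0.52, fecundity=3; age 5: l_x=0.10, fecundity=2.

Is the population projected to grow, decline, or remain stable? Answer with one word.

growing

R0 = Σ lx·mx = 0 + 1.82 + 1.74 + 2.22 + 1.56 + 0.2 = 7.54
R0 > 1, so the population is growing.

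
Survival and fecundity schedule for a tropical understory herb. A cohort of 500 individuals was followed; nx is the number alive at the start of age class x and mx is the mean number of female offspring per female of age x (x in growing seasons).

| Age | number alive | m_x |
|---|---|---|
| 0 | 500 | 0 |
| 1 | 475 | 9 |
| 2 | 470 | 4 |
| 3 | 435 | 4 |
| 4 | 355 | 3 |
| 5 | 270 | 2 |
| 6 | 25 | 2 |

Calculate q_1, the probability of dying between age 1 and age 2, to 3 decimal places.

0.011

lx = nx/n0 = nx/500: 1, 0.95, 0.94, 0.87, 0.71, 0.54, 0.05
q_1 = (l_1 − l_2) / l_1 = (0.95 − 0.94) / 0.95
     = 0.01 / 0.95 = 0.010526… → 0.011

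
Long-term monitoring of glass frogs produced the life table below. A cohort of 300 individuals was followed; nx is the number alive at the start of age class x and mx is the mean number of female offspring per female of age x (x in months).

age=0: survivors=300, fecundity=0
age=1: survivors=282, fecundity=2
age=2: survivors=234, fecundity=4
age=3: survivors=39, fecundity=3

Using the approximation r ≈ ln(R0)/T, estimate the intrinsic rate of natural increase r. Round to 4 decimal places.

lx = nx/n0 = nx/300: 1, 0.94, 0.78, 0.13
R0 = Σ lx·mx = 0 + 1.88 + 3.12 + 0.39 = 5.39
Σ x·lx·mx = 9.29; T = 9.29/5.39 = 1.72356…
r ≈ ln(R0)/T = ln(5.39)/1.72356… = 0.977363… → 0.9774

0.9774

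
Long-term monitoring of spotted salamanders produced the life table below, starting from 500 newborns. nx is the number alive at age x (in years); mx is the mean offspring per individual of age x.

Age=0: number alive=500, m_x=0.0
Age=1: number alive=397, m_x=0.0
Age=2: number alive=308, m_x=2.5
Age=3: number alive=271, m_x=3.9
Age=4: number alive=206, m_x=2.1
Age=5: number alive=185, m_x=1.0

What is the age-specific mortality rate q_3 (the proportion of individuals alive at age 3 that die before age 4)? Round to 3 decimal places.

lx = nx/n0 = nx/500: 1, 0.794, 0.616, 0.542, 0.412, 0.37
q_3 = (l_3 − l_4) / l_3 = (0.542 − 0.412) / 0.542
     = 0.13 / 0.542 = 0.239852… → 0.240

0.240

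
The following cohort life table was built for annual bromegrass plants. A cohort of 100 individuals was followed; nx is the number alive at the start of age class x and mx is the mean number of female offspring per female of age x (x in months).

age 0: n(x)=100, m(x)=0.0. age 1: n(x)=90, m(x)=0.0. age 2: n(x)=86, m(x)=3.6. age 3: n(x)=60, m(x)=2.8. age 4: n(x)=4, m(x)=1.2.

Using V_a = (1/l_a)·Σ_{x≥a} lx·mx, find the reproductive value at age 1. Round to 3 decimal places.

lx = nx/n0 = nx/100: 1, 0.9, 0.86, 0.6, 0.04
lx·mx for x ≥ 1: 0, 3.096, 1.68, 0.048 → sum = 4.824
V_1 = 4.824 / l_1 = 4.824 / 0.9 = 5.36 → 5.360

5.360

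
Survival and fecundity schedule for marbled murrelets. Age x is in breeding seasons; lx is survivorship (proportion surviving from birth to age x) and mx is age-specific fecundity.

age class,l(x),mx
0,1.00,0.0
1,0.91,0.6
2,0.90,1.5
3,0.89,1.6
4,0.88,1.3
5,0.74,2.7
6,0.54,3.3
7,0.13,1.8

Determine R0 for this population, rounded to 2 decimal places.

lx·mx by age: 0, 0.546, 1.35, 1.424, 1.144, 1.998, 1.782, 0.234
R0 = Σ lx·mx = 8.478 → 8.48

8.48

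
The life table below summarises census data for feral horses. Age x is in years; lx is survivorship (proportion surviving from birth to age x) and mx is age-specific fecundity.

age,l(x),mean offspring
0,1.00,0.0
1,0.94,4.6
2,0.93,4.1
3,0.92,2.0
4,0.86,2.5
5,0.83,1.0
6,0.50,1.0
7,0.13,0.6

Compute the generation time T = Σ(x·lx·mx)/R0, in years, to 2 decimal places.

lx·mx: 0, 4.324, 3.813, 1.84, 2.15, 0.83, 0.5, 0.078 → R0 = 13.535
x·lx·mx: 0, 4.324, 7.626, 5.52, 8.6, 4.15, 3, 0.546 → Σ = 33.766
T = 33.766 / 13.535 = 2.494717… → 2.49

2.49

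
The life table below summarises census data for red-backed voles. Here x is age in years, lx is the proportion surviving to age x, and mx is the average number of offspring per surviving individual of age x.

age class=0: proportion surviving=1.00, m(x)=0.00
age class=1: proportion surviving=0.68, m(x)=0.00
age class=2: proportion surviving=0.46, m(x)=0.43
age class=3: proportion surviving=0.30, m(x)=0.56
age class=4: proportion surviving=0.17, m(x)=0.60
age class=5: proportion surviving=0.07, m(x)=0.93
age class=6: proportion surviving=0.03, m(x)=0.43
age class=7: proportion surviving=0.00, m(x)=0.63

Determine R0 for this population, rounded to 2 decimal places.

lx·mx by age: 0, 0, 0.1978, 0.168, 0.102, 0.0651, 0.0129, 0
R0 = Σ lx·mx = 0.5458 → 0.55

0.55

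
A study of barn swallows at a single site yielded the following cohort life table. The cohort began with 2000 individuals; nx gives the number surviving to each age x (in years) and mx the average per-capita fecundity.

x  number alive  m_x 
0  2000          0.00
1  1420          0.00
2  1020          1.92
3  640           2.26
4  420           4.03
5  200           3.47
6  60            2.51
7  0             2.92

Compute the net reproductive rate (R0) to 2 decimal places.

lx = nx/n0 = nx/2000: 1, 0.71, 0.51, 0.32, 0.21, 0.1, 0.03, 0
lx·mx by age: 0, 0, 0.9792, 0.7232, 0.8463, 0.347, 0.0753, 0
R0 = Σ lx·mx = 2.971 → 2.97

2.97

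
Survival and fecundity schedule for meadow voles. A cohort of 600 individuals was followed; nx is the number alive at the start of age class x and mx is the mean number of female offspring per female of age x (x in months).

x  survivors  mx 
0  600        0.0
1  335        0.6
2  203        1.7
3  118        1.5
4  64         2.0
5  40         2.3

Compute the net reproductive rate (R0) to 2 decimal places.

1.57

lx = nx/n0 = nx/600: 1, 0.55833…, 0.33833…, 0.19667…, 0.10667…, 0.06667…
lx·mx by age: 0, 0.335…, 0.575167…, 0.295…, 0.213333…, 0.153333…
R0 = Σ lx·mx = 1.571833… → 1.57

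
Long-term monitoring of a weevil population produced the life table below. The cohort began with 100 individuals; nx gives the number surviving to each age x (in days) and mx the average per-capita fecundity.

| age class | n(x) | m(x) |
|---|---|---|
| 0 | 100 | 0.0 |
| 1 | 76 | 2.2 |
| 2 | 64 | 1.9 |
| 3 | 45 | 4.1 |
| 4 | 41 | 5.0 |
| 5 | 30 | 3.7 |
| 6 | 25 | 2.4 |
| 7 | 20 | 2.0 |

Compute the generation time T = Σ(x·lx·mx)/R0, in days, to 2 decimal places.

3.35

lx = nx/n0 = nx/100: 1, 0.76, 0.64, 0.45, 0.41, 0.3, 0.25, 0.2
lx·mx: 0, 1.672, 1.216, 1.845, 2.05, 1.11, 0.6, 0.4 → R0 = 8.893
x·lx·mx: 0, 1.672, 2.432, 5.535, 8.2, 5.55, 3.6, 2.8 → Σ = 29.789
T = 29.789 / 8.893 = 3.349713… → 3.35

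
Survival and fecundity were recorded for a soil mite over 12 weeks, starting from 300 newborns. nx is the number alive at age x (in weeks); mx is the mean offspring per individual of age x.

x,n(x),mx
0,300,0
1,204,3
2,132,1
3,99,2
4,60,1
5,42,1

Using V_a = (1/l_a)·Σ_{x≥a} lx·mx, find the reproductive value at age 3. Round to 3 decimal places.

lx = nx/n0 = nx/300: 1, 0.68, 0.44, 0.33, 0.2, 0.14
lx·mx for x ≥ 3: 0.66, 0.2, 0.14 → sum = 1
V_3 = 1 / l_3 = 1 / 0.33 = 3.030303… → 3.030

3.030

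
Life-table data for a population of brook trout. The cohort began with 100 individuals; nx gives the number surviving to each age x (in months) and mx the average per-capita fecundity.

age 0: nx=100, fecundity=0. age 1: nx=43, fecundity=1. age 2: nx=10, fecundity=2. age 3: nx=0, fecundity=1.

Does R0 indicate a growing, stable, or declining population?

lx = nx/n0 = nx/100: 1, 0.43, 0.1, 0
R0 = Σ lx·mx = 0 + 0.43 + 0.2 + 0 = 0.63
R0 < 1, so the population is declining.

declining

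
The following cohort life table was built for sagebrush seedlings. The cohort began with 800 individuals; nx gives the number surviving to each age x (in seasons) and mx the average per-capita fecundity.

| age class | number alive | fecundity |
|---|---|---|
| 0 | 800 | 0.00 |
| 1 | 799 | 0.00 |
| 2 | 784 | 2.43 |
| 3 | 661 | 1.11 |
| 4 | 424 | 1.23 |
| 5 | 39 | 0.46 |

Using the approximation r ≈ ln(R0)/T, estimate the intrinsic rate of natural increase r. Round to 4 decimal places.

0.5355

lx = nx/n0 = nx/800: 1, 0.99875, 0.98, 0.82625, 0.53, 0.04875
R0 = Σ lx·mx = 0 + 0 + 2.3814 + 0.91714… + 0.6519 + 0.02243… = 3.972863…
Σ x·lx·mx = 10.233938…; T = 10.233938…/3.972863… = 2.57596…
r ≈ ln(R0)/T = ln(3.972863…)/2.57596… = 0.535523… → 0.5355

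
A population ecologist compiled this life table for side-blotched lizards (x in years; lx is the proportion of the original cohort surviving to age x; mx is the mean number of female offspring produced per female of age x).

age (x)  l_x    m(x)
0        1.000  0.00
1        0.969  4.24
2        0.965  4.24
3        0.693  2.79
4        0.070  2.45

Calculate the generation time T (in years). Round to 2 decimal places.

1.82

lx·mx: 0, 4.10856, 4.0916, 1.93347, 0.1715 → R0 = 10.30513
x·lx·mx: 0, 4.10856, 8.1832, 5.80041, 0.686 → Σ = 18.77817
T = 18.77817 / 10.30513 = 1.822216… → 1.82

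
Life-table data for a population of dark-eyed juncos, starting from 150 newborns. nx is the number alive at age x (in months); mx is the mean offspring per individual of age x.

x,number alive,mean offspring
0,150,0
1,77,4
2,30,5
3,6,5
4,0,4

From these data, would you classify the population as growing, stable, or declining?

lx = nx/n0 = nx/150: 1, 0.51333…, 0.2, 0.04, 0
R0 = Σ lx·mx = 0 + 2.053333… + 1 + 0.2 + 0 = 3.253333…
R0 > 1, so the population is growing.

growing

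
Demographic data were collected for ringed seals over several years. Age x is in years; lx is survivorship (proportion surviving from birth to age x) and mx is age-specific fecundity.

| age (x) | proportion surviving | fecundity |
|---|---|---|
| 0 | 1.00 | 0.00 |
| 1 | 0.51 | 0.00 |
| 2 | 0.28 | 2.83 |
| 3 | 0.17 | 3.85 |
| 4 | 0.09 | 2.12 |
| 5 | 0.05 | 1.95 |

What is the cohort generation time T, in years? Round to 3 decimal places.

2.766

lx·mx: 0, 0, 0.7924, 0.6545, 0.1908, 0.0975 → R0 = 1.7352
x·lx·mx: 0, 0, 1.5848, 1.9635, 0.7632, 0.4875 → Σ = 4.799
T = 4.799 / 1.7352 = 2.765675… → 2.766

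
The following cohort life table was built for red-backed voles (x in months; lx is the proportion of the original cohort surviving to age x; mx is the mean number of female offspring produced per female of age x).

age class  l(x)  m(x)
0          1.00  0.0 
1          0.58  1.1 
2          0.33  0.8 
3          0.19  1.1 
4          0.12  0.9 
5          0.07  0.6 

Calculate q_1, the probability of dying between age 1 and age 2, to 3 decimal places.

q_1 = (l_1 − l_2) / l_1 = (0.58 − 0.33) / 0.58
     = 0.25 / 0.58 = 0.431034… → 0.431

0.431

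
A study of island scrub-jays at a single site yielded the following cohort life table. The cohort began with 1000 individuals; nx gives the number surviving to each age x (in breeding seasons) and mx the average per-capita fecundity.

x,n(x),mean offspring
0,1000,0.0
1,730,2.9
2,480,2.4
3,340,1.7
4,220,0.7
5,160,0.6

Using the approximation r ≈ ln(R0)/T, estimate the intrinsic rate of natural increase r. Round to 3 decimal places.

lx = nx/n0 = nx/1000: 1, 0.73, 0.48, 0.34, 0.22, 0.16
R0 = Σ lx·mx = 0 + 2.117 + 1.152 + 0.578 + 0.154 + 0.096 = 4.097
Σ x·lx·mx = 7.251; T = 7.251/4.097 = 1.76983…
r ≈ ln(R0)/T = ln(4.097)/1.76983… = 0.79683… → 0.797

0.797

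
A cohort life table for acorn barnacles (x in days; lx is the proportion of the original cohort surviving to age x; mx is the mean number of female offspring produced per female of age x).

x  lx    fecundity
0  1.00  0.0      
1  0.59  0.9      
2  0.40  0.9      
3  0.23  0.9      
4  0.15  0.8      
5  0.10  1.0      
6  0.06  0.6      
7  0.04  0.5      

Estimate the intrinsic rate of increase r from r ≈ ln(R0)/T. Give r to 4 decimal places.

R0 = Σ lx·mx = 0 + 0.531 + 0.36 + 0.207 + 0.12 + 0.1 + 0.036 + 0.02 = 1.374
Σ x·lx·mx = 3.208; T = 3.208/1.374 = 2.33479…
r ≈ ln(R0)/T = ln(1.374)/2.33479… = 0.136083… → 0.1361

0.1361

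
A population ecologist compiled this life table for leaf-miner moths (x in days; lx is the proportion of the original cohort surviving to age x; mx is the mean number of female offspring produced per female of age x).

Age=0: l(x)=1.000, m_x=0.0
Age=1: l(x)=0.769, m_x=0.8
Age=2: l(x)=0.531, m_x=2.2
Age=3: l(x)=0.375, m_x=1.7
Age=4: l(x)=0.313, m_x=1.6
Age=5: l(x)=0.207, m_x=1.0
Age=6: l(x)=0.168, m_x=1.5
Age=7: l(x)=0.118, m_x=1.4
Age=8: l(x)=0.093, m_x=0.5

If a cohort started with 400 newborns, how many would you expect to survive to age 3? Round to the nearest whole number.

Expected survivors = N0 · l_3 = 400 × 0.375 = 150 → 150

150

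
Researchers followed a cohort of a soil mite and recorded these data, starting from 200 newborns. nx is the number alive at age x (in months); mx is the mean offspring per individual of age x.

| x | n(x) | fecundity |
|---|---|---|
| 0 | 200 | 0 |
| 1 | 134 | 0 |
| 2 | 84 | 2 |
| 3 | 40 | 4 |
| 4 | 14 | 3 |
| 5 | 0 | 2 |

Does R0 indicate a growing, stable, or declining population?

growing

lx = nx/n0 = nx/200: 1, 0.67, 0.42, 0.2, 0.07, 0
R0 = Σ lx·mx = 0 + 0 + 0.84 + 0.8 + 0.21 + 0 = 1.85
R0 > 1, so the population is growing.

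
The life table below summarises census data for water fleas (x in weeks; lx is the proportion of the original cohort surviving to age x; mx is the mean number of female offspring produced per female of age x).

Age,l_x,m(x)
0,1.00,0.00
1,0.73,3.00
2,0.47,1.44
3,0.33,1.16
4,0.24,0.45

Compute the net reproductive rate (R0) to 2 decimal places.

3.36

lx·mx by age: 0, 2.19, 0.6768, 0.3828, 0.108
R0 = Σ lx·mx = 3.3576 → 3.36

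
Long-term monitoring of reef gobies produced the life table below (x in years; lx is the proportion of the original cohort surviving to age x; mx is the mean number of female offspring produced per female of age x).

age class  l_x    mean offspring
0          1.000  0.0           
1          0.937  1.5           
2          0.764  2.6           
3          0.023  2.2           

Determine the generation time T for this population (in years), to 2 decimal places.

lx·mx: 0, 1.4055, 1.9864, 0.0506 → R0 = 3.4425
x·lx·mx: 0, 1.4055, 3.9728, 0.1518 → Σ = 5.5301
T = 5.5301 / 3.4425 = 1.60642… → 1.61

1.61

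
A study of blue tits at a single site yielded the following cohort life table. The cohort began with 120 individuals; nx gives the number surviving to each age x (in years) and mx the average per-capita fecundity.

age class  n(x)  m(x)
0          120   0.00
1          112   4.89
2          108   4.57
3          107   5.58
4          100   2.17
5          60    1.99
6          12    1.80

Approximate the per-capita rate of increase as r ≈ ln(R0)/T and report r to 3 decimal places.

1.141

lx = nx/n0 = nx/120: 1, 0.93333…, 0.9, 0.89167…, 0.83333…, 0.5, 0.1
R0 = Σ lx·mx = 0 + 4.564… + 4.113 + 4.9755… + 1.80833… + 0.995 + 0.18 = 16.635833…
Σ x·lx·mx = 41.004833…; T = 41.004833…/16.635833… = 2.46485…
r ≈ ln(R0)/T = ln(16.635833…)/2.46485… = 1.14066… → 1.141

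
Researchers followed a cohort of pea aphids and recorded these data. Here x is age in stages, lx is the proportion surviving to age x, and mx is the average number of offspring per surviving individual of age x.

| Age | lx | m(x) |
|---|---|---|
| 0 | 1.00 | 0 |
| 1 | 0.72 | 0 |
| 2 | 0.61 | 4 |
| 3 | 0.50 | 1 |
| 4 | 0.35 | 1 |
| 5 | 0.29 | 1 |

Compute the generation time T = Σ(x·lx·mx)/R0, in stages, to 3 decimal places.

2.578

lx·mx: 0, 0, 2.44, 0.5, 0.35, 0.29 → R0 = 3.58
x·lx·mx: 0, 0, 4.88, 1.5, 1.4, 1.45 → Σ = 9.23
T = 9.23 / 3.58 = 2.578212… → 2.578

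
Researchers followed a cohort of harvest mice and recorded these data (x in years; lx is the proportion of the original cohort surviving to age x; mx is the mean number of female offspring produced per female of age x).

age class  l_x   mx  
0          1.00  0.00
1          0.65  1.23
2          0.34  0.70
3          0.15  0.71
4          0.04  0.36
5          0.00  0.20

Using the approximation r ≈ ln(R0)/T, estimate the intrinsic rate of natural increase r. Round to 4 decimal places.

0.1031

R0 = Σ lx·mx = 0 + 0.7995 + 0.238 + 0.1065 + 0.0144 + 0 = 1.1584
Σ x·lx·mx = 1.6526; T = 1.6526/1.1584 = 1.42662…
r ≈ ln(R0)/T = ln(1.1584)/1.42662… = 0.103068… → 0.1031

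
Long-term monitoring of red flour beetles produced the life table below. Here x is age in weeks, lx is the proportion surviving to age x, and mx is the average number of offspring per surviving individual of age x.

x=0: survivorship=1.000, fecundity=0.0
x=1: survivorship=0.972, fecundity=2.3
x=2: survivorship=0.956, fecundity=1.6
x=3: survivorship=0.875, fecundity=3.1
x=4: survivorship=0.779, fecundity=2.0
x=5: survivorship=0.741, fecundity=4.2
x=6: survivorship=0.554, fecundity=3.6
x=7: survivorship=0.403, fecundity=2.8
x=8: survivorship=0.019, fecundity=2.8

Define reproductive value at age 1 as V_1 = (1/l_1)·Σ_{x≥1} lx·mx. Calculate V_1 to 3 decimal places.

lx·mx for x ≥ 1: 2.2356, 1.5296, 2.7125, 1.558, 3.1122, 1.9944, 1.1284, 0.0532 → sum = 14.3239
V_1 = 14.3239 / l_1 = 14.3239 / 0.972 = 14.736523… → 14.737

14.737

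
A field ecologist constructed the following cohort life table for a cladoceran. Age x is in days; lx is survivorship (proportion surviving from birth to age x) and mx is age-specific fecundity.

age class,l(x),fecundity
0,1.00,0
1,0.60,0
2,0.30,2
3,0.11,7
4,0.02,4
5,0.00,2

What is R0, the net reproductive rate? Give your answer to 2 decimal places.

lx·mx by age: 0, 0, 0.6, 0.77, 0.08, 0
R0 = Σ lx·mx = 1.45 → 1.45

1.45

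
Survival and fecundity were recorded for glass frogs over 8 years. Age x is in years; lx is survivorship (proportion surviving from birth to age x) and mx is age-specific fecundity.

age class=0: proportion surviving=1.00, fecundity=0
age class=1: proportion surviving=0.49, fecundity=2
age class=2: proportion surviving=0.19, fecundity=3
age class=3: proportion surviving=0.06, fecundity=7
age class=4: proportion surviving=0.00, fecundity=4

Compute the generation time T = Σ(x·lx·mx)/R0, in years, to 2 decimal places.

lx·mx: 0, 0.98, 0.57, 0.42, 0 → R0 = 1.97
x·lx·mx: 0, 0.98, 1.14, 1.26, 0 → Σ = 3.38
T = 3.38 / 1.97 = 1.715736… → 1.72

1.72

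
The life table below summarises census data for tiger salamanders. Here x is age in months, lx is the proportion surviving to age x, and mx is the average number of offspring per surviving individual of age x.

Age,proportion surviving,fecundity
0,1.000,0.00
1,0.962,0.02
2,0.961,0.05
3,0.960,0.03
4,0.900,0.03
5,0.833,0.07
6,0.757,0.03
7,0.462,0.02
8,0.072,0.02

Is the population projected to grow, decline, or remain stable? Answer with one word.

declining

R0 = Σ lx·mx = 0 + 0.01924 + 0.04805 + 0.0288 + 0.027 + 0.05831 + 0.02271 + 0.00924 + 0.00144 = 0.21479
R0 < 1, so the population is declining.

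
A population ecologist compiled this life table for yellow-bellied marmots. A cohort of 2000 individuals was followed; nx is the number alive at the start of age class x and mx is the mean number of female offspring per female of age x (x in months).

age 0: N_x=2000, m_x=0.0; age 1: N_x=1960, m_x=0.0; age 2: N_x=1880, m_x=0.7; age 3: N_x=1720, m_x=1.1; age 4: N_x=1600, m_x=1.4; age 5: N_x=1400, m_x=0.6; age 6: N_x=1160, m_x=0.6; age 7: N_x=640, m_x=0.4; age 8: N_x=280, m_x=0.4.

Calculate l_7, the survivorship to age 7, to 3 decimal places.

0.320

l_7 = n_7/n_0 = 640/2000 = 0.32 → 0.320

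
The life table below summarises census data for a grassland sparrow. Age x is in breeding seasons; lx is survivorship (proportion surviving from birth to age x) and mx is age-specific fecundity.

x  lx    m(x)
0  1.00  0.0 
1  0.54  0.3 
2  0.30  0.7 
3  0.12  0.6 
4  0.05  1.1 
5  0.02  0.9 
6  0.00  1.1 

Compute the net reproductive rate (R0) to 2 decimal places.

lx·mx by age: 0, 0.162, 0.21, 0.072, 0.055, 0.018, 0
R0 = Σ lx·mx = 0.517 → 0.52

0.52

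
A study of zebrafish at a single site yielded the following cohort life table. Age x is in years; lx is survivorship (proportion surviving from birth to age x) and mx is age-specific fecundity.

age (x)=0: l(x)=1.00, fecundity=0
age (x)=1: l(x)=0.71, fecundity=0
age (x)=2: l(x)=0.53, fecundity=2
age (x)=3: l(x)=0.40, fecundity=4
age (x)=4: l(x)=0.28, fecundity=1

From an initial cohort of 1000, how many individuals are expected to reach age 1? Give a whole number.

Expected survivors = N0 · l_1 = 1000 × 0.71 = 710 → 710

710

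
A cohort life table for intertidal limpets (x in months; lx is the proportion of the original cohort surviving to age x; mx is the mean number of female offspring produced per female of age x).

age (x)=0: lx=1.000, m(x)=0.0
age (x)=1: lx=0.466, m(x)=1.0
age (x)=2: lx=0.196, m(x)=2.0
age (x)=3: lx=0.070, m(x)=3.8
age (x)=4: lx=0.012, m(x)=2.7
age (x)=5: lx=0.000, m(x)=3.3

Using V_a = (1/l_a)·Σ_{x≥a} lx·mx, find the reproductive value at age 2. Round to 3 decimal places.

lx·mx for x ≥ 2: 0.392, 0.266, 0.0324, 0 → sum = 0.6904
V_2 = 0.6904 / l_2 = 0.6904 / 0.196 = 3.522449… → 3.522

3.522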